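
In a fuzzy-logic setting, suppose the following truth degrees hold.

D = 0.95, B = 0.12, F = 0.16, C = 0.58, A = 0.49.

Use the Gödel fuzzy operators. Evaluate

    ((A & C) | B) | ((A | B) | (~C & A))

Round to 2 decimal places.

A & C = min(a, b) on (0.49, 0.58) = 0.49
(A & C) | B = max(a, b) on (0.49, 0.12) = 0.49
A | B = max(a, b) on (0.49, 0.12) = 0.49
~C = 1 − 0.58 = 0.42
~C & A = min(a, b) on (0.42, 0.49) = 0.42
(A | B) | (~C & A) = max(a, b) on (0.49, 0.42) = 0.49
((A & C) | B) | ((A | B) | (~C & A)) = max(a, b) on (0.49, 0.49) = 0.49

0.49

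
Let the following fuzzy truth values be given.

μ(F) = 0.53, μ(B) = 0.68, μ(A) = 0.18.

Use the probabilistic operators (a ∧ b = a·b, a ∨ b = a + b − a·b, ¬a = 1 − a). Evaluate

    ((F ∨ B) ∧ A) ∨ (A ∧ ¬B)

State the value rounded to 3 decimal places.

0.202

F ∨ B = a + b − a·b on (0.5300, 0.6800) = 0.8496
(F ∨ B) ∧ A = a·b on (0.8496, 0.1800) = 0.1529
¬B = 1 − 0.6800 = 0.3200
A ∧ ¬B = a·b on (0.1800, 0.3200) = 0.0576
((F ∨ B) ∧ A) ∨ (A ∧ ¬B) = a + b − a·b on (0.1529, 0.0576) = 0.2017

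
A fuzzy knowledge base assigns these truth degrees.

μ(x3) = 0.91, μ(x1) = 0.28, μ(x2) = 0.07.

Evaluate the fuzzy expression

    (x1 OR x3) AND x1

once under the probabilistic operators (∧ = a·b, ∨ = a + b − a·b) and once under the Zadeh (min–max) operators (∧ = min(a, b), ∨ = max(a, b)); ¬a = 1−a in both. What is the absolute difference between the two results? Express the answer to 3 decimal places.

0.018

Under probabilistic:
  x1 OR x3 = a + b − a·b on (0.2800, 0.9100) = 0.9352
  (x1 OR x3) AND x1 = a·b on (0.9352, 0.2800) = 0.2619
  → value = 0.2619
Under Zadeh (min–max):
  x1 OR x3 = max(a, b) on (0.28, 0.91) = 0.91
  (x1 OR x3) AND x1 = min(a, b) on (0.91, 0.28) = 0.28
  → value = 0.2800
|0.2619 − 0.2800| = 0.018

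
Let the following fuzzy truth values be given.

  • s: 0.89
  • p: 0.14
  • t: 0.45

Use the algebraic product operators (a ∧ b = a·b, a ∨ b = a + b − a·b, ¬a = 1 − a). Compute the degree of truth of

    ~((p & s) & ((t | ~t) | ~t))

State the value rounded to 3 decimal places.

0.889

p & s = a·b on (0.1400, 0.8900) = 0.1246
~t = 1 − 0.4500 = 0.5500
t | ~t = a + b − a·b on (0.4500, 0.5500) = 0.7525
~t = 1 − 0.4500 = 0.5500
(t | ~t) | ~t = a + b − a·b on (0.7525, 0.5500) = 0.8886
(p & s) & ((t | ~t) | ~t) = a·b on (0.1246, 0.8886) = 0.1107
~((p & s) & ((t | ~t) | ~t)) = 1 − 0.1107 = 0.8893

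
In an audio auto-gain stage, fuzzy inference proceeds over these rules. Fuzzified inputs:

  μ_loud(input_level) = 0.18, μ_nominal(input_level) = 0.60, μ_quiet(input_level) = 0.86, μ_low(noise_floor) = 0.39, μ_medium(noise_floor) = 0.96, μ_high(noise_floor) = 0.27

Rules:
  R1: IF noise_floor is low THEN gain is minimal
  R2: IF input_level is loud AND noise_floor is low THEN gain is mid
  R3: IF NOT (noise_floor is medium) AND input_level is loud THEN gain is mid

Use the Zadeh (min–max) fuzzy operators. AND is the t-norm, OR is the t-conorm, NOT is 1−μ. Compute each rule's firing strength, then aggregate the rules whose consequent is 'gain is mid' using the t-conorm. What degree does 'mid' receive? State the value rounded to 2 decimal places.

R1: low=0.39 → w = 0.39
R2: loud=0.18, low=0.39; AND[min(a, b)] → w = 0.18
R3: ¬medium=1−0.96=0.04, loud=0.18; AND[min(a, b)] → w = 0.04
Rules with consequent 'mid': {R2, R3} → strengths 0.18, 0.04
Aggregate via t-conorm [max(a, b)]: 0.18

0.18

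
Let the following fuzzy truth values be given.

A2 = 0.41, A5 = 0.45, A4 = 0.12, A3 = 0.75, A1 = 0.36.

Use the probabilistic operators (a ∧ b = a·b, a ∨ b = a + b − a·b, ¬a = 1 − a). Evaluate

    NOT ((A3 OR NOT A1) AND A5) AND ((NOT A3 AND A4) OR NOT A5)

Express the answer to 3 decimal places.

0.333

NOT A1 = 1 − 0.3600 = 0.6400
A3 OR NOT A1 = a + b − a·b on (0.7500, 0.6400) = 0.9100
(A3 OR NOT A1) AND A5 = a·b on (0.9100, 0.4500) = 0.4095
NOT ((A3 OR NOT A1) AND A5) = 1 − 0.4095 = 0.5905
NOT A3 = 1 − 0.7500 = 0.2500
NOT A3 AND A4 = a·b on (0.2500, 0.1200) = 0.0300
NOT A5 = 1 − 0.4500 = 0.5500
(NOT A3 AND A4) OR NOT A5 = a + b − a·b on (0.0300, 0.5500) = 0.5635
NOT ((A3 OR NOT A1) AND A5) AND ((NOT A3 AND A4) OR NOT A5) = a·b on (0.5905, 0.5635) = 0.3327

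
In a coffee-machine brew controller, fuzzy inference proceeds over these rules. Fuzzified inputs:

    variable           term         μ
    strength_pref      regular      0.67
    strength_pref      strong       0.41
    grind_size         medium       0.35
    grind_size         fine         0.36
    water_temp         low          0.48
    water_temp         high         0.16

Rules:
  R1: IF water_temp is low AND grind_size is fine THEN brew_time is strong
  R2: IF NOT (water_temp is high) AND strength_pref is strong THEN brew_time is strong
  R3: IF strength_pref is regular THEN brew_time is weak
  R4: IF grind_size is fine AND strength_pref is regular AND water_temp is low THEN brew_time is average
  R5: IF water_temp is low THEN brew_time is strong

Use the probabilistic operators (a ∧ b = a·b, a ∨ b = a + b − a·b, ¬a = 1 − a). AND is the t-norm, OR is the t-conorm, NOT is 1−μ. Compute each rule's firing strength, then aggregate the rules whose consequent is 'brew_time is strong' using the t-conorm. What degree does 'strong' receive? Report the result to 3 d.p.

R1: low=0.48, fine=0.36; AND[a·b] → w = 0.1728
R2: ¬high=1−0.16=0.84, strong=0.41; AND[a·b] → w = 0.3444
R3: regular=0.67 → w = 0.6700
R4: fine=0.36, regular=0.67, low=0.48; AND[a·b] → w = 0.1158
R5: low=0.48 → w = 0.4800
Rules with consequent 'strong': {R1, R2, R5} → strengths 0.1728, 0.3444, 0.4800
Aggregate via t-conorm [a + b − a·b]: 0.7180

0.718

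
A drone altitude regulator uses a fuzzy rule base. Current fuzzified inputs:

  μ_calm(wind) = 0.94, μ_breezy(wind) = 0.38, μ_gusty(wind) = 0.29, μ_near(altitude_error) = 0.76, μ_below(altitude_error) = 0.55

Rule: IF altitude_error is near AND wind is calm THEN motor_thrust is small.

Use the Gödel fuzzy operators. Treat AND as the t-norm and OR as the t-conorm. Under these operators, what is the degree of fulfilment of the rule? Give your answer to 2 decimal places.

firing strength: near=0.76, calm=0.94; AND[min(a, b)] → w = 0.76

0.76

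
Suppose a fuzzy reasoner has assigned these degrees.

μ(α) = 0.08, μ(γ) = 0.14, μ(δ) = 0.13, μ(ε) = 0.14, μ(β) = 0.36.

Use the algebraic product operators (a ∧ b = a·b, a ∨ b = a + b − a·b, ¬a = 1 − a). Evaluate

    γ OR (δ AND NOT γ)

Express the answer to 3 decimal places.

NOT γ = 1 − 0.1400 = 0.8600
δ AND NOT γ = a·b on (0.1300, 0.8600) = 0.1118
γ OR (δ AND NOT γ) = a + b − a·b on (0.1400, 0.1118) = 0.2361

0.236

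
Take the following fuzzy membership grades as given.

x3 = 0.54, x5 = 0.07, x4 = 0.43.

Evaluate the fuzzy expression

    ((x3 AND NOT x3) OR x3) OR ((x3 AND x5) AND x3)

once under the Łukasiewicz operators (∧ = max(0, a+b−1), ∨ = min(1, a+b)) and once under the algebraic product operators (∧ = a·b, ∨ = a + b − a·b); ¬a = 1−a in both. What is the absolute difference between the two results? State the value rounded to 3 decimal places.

Under Łukasiewicz:
  NOT x3 = 1 − 0.54 = 0.46
  x3 AND NOT x3 = max(0, a+b−1) on (0.54, 0.46) = 0.00
  (x3 AND NOT x3) OR x3 = min(1, a+b) on (0.00, 0.54) = 0.54
  x3 AND x5 = max(0, a+b−1) on (0.54, 0.07) = 0.00
  (x3 AND x5) AND x3 = max(0, a+b−1) on (0.00, 0.54) = 0.00
  ((x3 AND NOT x3) OR x3) OR ((x3 AND x5) AND x3) = min(1, a+b) on (0.54, 0.00) = 0.54
  → value = 0.5400
Under algebraic product:
  NOT x3 = 1 − 0.5400 = 0.4600
  x3 AND NOT x3 = a·b on (0.5400, 0.4600) = 0.2484
  (x3 AND NOT x3) OR x3 = a + b − a·b on (0.2484, 0.5400) = 0.6543
  x3 AND x5 = a·b on (0.5400, 0.0700) = 0.0378
  (x3 AND x5) AND x3 = a·b on (0.0378, 0.5400) = 0.0204
  ((x3 AND NOT x3) OR x3) OR ((x3 AND x5) AND x3) = a + b − a·b on (0.6543, 0.0204) = 0.6613
  → value = 0.6613
|0.5400 − 0.6613| = 0.121

0.121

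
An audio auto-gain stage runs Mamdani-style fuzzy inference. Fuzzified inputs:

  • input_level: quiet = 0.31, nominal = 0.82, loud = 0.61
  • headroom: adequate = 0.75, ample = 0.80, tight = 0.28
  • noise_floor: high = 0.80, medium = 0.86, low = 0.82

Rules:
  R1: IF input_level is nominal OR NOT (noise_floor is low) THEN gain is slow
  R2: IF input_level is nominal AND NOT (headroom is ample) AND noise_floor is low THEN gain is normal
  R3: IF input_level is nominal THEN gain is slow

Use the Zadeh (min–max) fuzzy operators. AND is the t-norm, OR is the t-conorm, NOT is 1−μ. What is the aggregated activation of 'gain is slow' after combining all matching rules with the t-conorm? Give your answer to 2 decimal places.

R1: nominal=0.82, ¬low=1−0.82=0.18; OR[max(a, b)] → w = 0.82
R2: nominal=0.82, ¬ample=1−0.80=0.20, low=0.82; AND[min(a, b)] → w = 0.20
R3: nominal=0.82 → w = 0.82
Rules with consequent 'slow': {R1, R3} → strengths 0.82, 0.82
Aggregate via t-conorm [max(a, b)]: 0.82

0.82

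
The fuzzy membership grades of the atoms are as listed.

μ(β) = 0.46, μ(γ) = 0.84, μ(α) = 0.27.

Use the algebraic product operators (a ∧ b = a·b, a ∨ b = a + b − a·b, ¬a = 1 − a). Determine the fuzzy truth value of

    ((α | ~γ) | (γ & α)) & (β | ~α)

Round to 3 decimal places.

0.449

~γ = 1 − 0.8400 = 0.1600
α | ~γ = a + b − a·b on (0.2700, 0.1600) = 0.3868
γ & α = a·b on (0.8400, 0.2700) = 0.2268
(α | ~γ) | (γ & α) = a + b − a·b on (0.3868, 0.2268) = 0.5259
~α = 1 − 0.2700 = 0.7300
β | ~α = a + b − a·b on (0.4600, 0.7300) = 0.8542
((α | ~γ) | (γ & α)) & (β | ~α) = a·b on (0.5259, 0.8542) = 0.4492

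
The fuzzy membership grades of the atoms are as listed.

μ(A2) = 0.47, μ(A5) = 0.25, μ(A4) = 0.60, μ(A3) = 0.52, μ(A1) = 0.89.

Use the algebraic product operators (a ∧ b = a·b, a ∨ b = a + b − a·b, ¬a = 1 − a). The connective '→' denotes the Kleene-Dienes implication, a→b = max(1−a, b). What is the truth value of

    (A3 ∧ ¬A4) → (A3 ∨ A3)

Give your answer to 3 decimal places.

0.792

¬A4 = 1 − 0.6000 = 0.4000
A3 ∧ ¬A4 = a·b on (0.5200, 0.4000) = 0.2080
A3 ∨ A3 = a + b − a·b on (0.5200, 0.5200) = 0.7696
(A3 ∧ ¬A4) → (A3 ∨ A3)  [Kleene-Dienes: max(1−a, b)] with a=0.2080, b=0.7696 → 0.7920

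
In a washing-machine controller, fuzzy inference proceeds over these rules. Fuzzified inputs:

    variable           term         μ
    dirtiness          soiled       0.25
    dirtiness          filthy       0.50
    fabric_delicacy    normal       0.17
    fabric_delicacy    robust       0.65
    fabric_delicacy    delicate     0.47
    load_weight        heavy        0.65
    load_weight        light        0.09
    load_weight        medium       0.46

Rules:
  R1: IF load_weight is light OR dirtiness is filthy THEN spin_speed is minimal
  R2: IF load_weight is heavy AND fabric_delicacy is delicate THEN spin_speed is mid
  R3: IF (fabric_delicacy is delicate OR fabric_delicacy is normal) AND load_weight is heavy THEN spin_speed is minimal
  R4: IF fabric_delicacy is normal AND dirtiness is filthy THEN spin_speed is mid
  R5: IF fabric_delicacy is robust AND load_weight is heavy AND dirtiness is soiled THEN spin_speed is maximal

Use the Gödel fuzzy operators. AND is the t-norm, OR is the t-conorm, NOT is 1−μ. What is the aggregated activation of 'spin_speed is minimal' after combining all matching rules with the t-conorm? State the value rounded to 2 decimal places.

R1: light=0.09, filthy=0.50; OR[max(a, b)] → w = 0.50
R2: heavy=0.65, delicate=0.47; AND[min(a, b)] → w = 0.47
R3: (delicate=0.47 OR normal=0.17) = 0.47; AND[min(a, b)] with heavy=0.65 → w = 0.47
R4: normal=0.17, filthy=0.50; AND[min(a, b)] → w = 0.17
R5: robust=0.65, heavy=0.65, soiled=0.25; AND[min(a, b)] → w = 0.25
Rules with consequent 'minimal': {R1, R3} → strengths 0.50, 0.47
Aggregate via t-conorm [max(a, b)]: 0.50

0.50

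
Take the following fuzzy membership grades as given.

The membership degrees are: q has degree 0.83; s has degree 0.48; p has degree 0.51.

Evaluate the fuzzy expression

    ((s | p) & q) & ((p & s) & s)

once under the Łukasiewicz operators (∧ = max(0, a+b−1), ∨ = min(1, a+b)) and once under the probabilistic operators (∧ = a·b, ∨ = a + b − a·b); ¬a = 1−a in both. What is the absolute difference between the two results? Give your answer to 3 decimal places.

Under Łukasiewicz:
  s | p = min(1, a+b) on (0.48, 0.51) = 0.99
  (s | p) & q = max(0, a+b−1) on (0.99, 0.83) = 0.82
  p & s = max(0, a+b−1) on (0.51, 0.48) = 0.00
  (p & s) & s = max(0, a+b−1) on (0.00, 0.48) = 0.00
  ((s | p) & q) & ((p & s) & s) = max(0, a+b−1) on (0.82, 0.00) = 0.00
  → value = 0.0000
Under probabilistic:
  s | p = a + b − a·b on (0.4800, 0.5100) = 0.7452
  (s | p) & q = a·b on (0.7452, 0.8300) = 0.6185
  p & s = a·b on (0.5100, 0.4800) = 0.2448
  (p & s) & s = a·b on (0.2448, 0.4800) = 0.1175
  ((s | p) & q) & ((p & s) & s) = a·b on (0.6185, 0.1175) = 0.0727
  → value = 0.0727
|0.0000 − 0.0727| = 0.073

0.073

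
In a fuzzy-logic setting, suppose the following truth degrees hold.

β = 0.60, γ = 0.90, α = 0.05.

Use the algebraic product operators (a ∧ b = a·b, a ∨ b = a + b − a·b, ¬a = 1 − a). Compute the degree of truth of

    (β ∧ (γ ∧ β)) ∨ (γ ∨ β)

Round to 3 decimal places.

γ ∧ β = a·b on (0.9000, 0.6000) = 0.5400
β ∧ (γ ∧ β) = a·b on (0.6000, 0.5400) = 0.3240
γ ∨ β = a + b − a·b on (0.9000, 0.6000) = 0.9600
(β ∧ (γ ∧ β)) ∨ (γ ∨ β) = a + b − a·b on (0.3240, 0.9600) = 0.9730

0.973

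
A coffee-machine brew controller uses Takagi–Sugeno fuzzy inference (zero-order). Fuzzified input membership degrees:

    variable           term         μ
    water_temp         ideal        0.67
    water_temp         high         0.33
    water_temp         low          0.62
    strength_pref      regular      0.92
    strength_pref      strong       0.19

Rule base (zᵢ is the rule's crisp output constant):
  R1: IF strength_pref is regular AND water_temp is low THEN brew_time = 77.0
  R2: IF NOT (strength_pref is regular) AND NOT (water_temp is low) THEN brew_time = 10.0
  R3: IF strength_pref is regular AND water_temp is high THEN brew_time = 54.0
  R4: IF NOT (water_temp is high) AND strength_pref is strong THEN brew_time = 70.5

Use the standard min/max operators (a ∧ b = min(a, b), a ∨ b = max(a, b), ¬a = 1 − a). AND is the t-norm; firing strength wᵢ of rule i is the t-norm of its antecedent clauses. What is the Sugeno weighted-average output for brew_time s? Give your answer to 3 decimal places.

65.373

R1 (z=77.0): regular=0.92, low=0.62; AND[min(a, b)] → w = 0.62
R2 (z=10.0): ¬regular=1−0.92=0.08, ¬low=1−0.62=0.38; AND[min(a, b)] → w = 0.08
R3 (z=54.0): regular=0.92, high=0.33; AND[min(a, b)] → w = 0.33
R4 (z=70.5): ¬high=1−0.33=0.67, strong=0.19; AND[min(a, b)] → w = 0.19
Weighted average = (0.62·77.0 + 0.08·10.0 + 0.33·54.0 + 0.19·70.5) / (0.62 + 0.08 + 0.33 + 0.19)
  = 79.7550 / 1.2200 = 65.373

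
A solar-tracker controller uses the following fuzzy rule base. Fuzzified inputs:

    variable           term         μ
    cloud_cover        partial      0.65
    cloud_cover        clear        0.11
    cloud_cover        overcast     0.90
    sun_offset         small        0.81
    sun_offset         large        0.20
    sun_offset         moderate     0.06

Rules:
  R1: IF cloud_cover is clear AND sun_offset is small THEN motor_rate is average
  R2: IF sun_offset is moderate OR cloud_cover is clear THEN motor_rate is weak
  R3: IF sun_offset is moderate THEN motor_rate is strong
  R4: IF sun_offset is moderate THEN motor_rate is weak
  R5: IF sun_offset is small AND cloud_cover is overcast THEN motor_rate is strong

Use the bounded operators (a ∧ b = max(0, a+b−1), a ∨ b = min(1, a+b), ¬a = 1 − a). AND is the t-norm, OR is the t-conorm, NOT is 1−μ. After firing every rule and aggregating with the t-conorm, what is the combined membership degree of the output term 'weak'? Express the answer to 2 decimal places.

0.23

R1: clear=0.11, small=0.81; AND[max(0, a+b−1)] → w = 0.00
R2: moderate=0.06, clear=0.11; OR[min(1, a+b)] → w = 0.17
R3: moderate=0.06 → w = 0.06
R4: moderate=0.06 → w = 0.06
R5: small=0.81, overcast=0.90; AND[max(0, a+b−1)] → w = 0.71
Rules with consequent 'weak': {R2, R4} → strengths 0.17, 0.06
Aggregate via t-conorm [min(1, a+b)]: 0.23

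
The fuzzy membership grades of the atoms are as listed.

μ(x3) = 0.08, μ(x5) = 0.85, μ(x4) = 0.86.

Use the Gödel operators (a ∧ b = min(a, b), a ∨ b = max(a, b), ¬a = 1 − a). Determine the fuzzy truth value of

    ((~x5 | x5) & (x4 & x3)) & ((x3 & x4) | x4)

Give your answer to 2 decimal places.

0.08

~x5 = 1 − 0.85 = 0.15
~x5 | x5 = max(a, b) on (0.15, 0.85) = 0.85
x4 & x3 = min(a, b) on (0.86, 0.08) = 0.08
(~x5 | x5) & (x4 & x3) = min(a, b) on (0.85, 0.08) = 0.08
x3 & x4 = min(a, b) on (0.08, 0.86) = 0.08
(x3 & x4) | x4 = max(a, b) on (0.08, 0.86) = 0.86
((~x5 | x5) & (x4 & x3)) & ((x3 & x4) | x4) = min(a, b) on (0.08, 0.86) = 0.08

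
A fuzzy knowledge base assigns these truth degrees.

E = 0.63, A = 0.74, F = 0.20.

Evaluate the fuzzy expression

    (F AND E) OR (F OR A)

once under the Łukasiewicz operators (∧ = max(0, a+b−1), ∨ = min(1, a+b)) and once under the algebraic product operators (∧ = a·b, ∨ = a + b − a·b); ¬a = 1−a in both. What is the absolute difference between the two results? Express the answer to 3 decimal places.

Under Łukasiewicz:
  F AND E = max(0, a+b−1) on (0.20, 0.63) = 0.00
  F OR A = min(1, a+b) on (0.20, 0.74) = 0.94
  (F AND E) OR (F OR A) = min(1, a+b) on (0.00, 0.94) = 0.94
  → value = 0.9400
Under algebraic product:
  F AND E = a·b on (0.2000, 0.6300) = 0.1260
  F OR A = a + b − a·b on (0.2000, 0.7400) = 0.7920
  (F AND E) OR (F OR A) = a + b − a·b on (0.1260, 0.7920) = 0.8182
  → value = 0.8182
|0.9400 − 0.8182| = 0.122

0.122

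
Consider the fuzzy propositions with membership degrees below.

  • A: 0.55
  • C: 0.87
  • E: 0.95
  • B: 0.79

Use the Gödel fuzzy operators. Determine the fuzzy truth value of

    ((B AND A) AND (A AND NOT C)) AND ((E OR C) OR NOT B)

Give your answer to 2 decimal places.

B AND A = min(a, b) on (0.79, 0.55) = 0.55
NOT C = 1 − 0.87 = 0.13
A AND NOT C = min(a, b) on (0.55, 0.13) = 0.13
(B AND A) AND (A AND NOT C) = min(a, b) on (0.55, 0.13) = 0.13
E OR C = max(a, b) on (0.95, 0.87) = 0.95
NOT B = 1 − 0.79 = 0.21
(E OR C) OR NOT B = max(a, b) on (0.95, 0.21) = 0.95
((B AND A) AND (A AND NOT C)) AND ((E OR C) OR NOT B) = min(a, b) on (0.13, 0.95) = 0.13

0.13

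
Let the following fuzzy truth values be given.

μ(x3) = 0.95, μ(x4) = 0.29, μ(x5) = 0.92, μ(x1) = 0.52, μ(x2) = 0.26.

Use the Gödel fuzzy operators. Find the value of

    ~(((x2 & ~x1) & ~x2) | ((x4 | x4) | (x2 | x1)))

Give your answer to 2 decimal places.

~x1 = 1 − 0.52 = 0.48
x2 & ~x1 = min(a, b) on (0.26, 0.48) = 0.26
~x2 = 1 − 0.26 = 0.74
(x2 & ~x1) & ~x2 = min(a, b) on (0.26, 0.74) = 0.26
x4 | x4 = max(a, b) on (0.29, 0.29) = 0.29
x2 | x1 = max(a, b) on (0.26, 0.52) = 0.52
(x4 | x4) | (x2 | x1) = max(a, b) on (0.29, 0.52) = 0.52
((x2 & ~x1) & ~x2) | ((x4 | x4) | (x2 | x1)) = max(a, b) on (0.26, 0.52) = 0.52
~(((x2 & ~x1) & ~x2) | ((x4 | x4) | (x2 | x1))) = 1 − 0.52 = 0.48

0.48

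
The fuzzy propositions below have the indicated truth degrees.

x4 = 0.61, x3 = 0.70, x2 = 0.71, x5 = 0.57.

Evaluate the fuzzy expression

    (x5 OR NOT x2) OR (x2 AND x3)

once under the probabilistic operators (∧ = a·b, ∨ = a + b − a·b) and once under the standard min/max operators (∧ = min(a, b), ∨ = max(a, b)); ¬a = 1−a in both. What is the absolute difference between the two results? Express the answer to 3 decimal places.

0.146

Under probabilistic:
  NOT x2 = 1 − 0.7100 = 0.2900
  x5 OR NOT x2 = a + b − a·b on (0.5700, 0.2900) = 0.6947
  x2 AND x3 = a·b on (0.7100, 0.7000) = 0.4970
  (x5 OR NOT x2) OR (x2 AND x3) = a + b − a·b on (0.6947, 0.4970) = 0.8464
  → value = 0.8464
Under standard min/max:
  NOT x2 = 1 − 0.71 = 0.29
  x5 OR NOT x2 = max(a, b) on (0.57, 0.29) = 0.57
  x2 AND x3 = min(a, b) on (0.71, 0.70) = 0.70
  (x5 OR NOT x2) OR (x2 AND x3) = max(a, b) on (0.57, 0.70) = 0.70
  → value = 0.7000
|0.8464 − 0.7000| = 0.146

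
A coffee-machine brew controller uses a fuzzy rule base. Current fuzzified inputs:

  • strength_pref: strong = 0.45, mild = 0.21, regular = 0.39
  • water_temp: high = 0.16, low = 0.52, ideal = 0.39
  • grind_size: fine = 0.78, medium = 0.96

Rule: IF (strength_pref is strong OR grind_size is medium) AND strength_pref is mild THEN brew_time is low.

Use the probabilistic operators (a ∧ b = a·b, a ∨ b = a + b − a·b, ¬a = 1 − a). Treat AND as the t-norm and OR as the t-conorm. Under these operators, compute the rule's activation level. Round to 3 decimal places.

0.205

firing strength: (strong=0.45 OR medium=0.96) = 0.9780; AND[a·b] with mild=0.21 → w = 0.2054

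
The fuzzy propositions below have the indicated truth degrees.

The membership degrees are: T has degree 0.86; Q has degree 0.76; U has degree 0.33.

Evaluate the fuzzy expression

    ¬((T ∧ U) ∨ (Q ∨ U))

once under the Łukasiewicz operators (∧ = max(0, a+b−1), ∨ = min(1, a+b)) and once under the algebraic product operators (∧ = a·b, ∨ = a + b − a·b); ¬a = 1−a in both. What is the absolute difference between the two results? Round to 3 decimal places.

0.115

Under Łukasiewicz:
  T ∧ U = max(0, a+b−1) on (0.86, 0.33) = 0.19
  Q ∨ U = min(1, a+b) on (0.76, 0.33) = 1.00
  (T ∧ U) ∨ (Q ∨ U) = min(1, a+b) on (0.19, 1.00) = 1.00
  ¬((T ∧ U) ∨ (Q ∨ U)) = 1 − 1.00 = 0.00
  → value = 0.0000
Under algebraic product:
  T ∧ U = a·b on (0.8600, 0.3300) = 0.2838
  Q ∨ U = a + b − a·b on (0.7600, 0.3300) = 0.8392
  (T ∧ U) ∨ (Q ∨ U) = a + b − a·b on (0.2838, 0.8392) = 0.8848
  ¬((T ∧ U) ∨ (Q ∨ U)) = 1 − 0.8848 = 0.1152
  → value = 0.1152
|0.0000 − 0.1152| = 0.115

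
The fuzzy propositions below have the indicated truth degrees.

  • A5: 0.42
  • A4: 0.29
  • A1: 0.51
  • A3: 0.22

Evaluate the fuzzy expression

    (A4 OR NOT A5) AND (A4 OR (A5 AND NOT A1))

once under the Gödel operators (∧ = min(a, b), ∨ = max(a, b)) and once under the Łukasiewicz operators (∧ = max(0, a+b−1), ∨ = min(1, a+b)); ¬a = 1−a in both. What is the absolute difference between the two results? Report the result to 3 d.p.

0.260

Under Gödel:
  NOT A5 = 1 − 0.42 = 0.58
  A4 OR NOT A5 = max(a, b) on (0.29, 0.58) = 0.58
  NOT A1 = 1 − 0.51 = 0.49
  A5 AND NOT A1 = min(a, b) on (0.42, 0.49) = 0.42
  A4 OR (A5 AND NOT A1) = max(a, b) on (0.29, 0.42) = 0.42
  (A4 OR NOT A5) AND (A4 OR (A5 AND NOT A1)) = min(a, b) on (0.58, 0.42) = 0.42
  → value = 0.4200
Under Łukasiewicz:
  NOT A5 = 1 − 0.42 = 0.58
  A4 OR NOT A5 = min(1, a+b) on (0.29, 0.58) = 0.87
  NOT A1 = 1 − 0.51 = 0.49
  A5 AND NOT A1 = max(0, a+b−1) on (0.42, 0.49) = 0.00
  A4 OR (A5 AND NOT A1) = min(1, a+b) on (0.29, 0.00) = 0.29
  (A4 OR NOT A5) AND (A4 OR (A5 AND NOT A1)) = max(0, a+b−1) on (0.87, 0.29) = 0.16
  → value = 0.1600
|0.4200 − 0.1600| = 0.260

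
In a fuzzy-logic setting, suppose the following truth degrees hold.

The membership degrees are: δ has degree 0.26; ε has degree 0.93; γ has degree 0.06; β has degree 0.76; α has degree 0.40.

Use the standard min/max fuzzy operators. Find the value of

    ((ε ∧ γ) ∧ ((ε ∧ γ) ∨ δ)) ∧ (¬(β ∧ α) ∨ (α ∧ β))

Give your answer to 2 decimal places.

0.06

ε ∧ γ = min(a, b) on (0.93, 0.06) = 0.06
ε ∧ γ = min(a, b) on (0.93, 0.06) = 0.06
(ε ∧ γ) ∨ δ = max(a, b) on (0.06, 0.26) = 0.26
(ε ∧ γ) ∧ ((ε ∧ γ) ∨ δ) = min(a, b) on (0.06, 0.26) = 0.06
β ∧ α = min(a, b) on (0.76, 0.40) = 0.40
¬(β ∧ α) = 1 − 0.40 = 0.60
α ∧ β = min(a, b) on (0.40, 0.76) = 0.40
¬(β ∧ α) ∨ (α ∧ β) = max(a, b) on (0.60, 0.40) = 0.60
((ε ∧ γ) ∧ ((ε ∧ γ) ∨ δ)) ∧ (¬(β ∧ α) ∨ (α ∧ β)) = min(a, b) on (0.06, 0.60) = 0.06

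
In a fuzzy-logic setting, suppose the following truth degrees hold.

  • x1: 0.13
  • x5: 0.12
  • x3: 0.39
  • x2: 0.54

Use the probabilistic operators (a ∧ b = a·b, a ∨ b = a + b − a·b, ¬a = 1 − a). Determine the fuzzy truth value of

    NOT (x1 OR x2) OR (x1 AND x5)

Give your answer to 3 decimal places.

0.410

x1 OR x2 = a + b − a·b on (0.1300, 0.5400) = 0.5998
NOT (x1 OR x2) = 1 − 0.5998 = 0.4002
x1 AND x5 = a·b on (0.1300, 0.1200) = 0.0156
NOT (x1 OR x2) OR (x1 AND x5) = a + b − a·b on (0.4002, 0.0156) = 0.4096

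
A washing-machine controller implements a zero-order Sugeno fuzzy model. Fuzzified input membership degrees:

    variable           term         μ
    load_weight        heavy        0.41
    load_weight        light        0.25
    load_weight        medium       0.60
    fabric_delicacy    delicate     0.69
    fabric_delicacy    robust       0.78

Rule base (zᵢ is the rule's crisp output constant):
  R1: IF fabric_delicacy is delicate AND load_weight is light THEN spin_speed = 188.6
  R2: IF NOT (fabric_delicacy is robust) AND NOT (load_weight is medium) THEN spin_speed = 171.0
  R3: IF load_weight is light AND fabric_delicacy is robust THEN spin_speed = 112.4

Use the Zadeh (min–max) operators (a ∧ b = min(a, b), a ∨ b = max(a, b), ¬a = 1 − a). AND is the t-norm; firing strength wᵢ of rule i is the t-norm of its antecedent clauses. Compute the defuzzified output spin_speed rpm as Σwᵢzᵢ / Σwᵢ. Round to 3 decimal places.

R1 (z=188.6): delicate=0.69, light=0.25; AND[min(a, b)] → w = 0.25
R2 (z=171.0): ¬robust=1−0.78=0.22, ¬medium=1−0.60=0.40; AND[min(a, b)] → w = 0.22
R3 (z=112.4): light=0.25, robust=0.78; AND[min(a, b)] → w = 0.25
Weighted average = (0.25·188.6 + 0.22·171.0 + 0.25·112.4) / (0.25 + 0.22 + 0.25)
  = 112.8700 / 0.7200 = 156.764

156.764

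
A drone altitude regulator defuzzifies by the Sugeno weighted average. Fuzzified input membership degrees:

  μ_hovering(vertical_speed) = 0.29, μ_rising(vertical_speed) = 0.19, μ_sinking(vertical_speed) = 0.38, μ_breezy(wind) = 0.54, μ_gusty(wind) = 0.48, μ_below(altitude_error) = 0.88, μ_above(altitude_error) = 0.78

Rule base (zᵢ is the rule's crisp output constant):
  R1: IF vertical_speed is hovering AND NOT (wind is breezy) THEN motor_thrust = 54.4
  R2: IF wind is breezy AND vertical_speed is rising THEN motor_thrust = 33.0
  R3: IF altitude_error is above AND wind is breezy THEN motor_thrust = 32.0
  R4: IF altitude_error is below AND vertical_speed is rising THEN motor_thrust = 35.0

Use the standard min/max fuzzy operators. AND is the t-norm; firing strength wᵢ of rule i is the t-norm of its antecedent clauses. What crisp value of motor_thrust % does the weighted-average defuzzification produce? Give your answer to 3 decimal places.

37.997

R1 (z=54.4): hovering=0.29, ¬breezy=1−0.54=0.46; AND[min(a, b)] → w = 0.29
R2 (z=33.0): breezy=0.54, rising=0.19; AND[min(a, b)] → w = 0.19
R3 (z=32.0): above=0.78, breezy=0.54; AND[min(a, b)] → w = 0.54
R4 (z=35.0): below=0.88, rising=0.19; AND[min(a, b)] → w = 0.19
Weighted average = (0.29·54.4 + 0.19·33.0 + 0.54·32.0 + 0.19·35.0) / (0.29 + 0.19 + 0.54 + 0.19)
  = 45.9760 / 1.2100 = 37.997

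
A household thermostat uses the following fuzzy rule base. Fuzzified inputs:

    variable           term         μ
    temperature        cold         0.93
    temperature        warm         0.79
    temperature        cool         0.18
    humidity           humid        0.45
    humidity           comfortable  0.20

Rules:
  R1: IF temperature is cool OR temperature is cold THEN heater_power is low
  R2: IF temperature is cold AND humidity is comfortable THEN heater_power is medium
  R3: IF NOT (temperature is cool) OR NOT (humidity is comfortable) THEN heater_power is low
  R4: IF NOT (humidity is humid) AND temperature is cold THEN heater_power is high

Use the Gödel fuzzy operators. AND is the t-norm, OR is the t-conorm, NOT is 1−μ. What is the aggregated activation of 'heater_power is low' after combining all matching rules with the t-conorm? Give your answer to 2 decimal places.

R1: cool=0.18, cold=0.93; OR[max(a, b)] → w = 0.93
R2: cold=0.93, comfortable=0.20; AND[min(a, b)] → w = 0.20
R3: ¬cool=1−0.18=0.82, ¬comfortable=1−0.20=0.80; OR[max(a, b)] → w = 0.82
R4: ¬humid=1−0.45=0.55, cold=0.93; AND[min(a, b)] → w = 0.55
Rules with consequent 'low': {R1, R3} → strengths 0.93, 0.82
Aggregate via t-conorm [max(a, b)]: 0.93

0.93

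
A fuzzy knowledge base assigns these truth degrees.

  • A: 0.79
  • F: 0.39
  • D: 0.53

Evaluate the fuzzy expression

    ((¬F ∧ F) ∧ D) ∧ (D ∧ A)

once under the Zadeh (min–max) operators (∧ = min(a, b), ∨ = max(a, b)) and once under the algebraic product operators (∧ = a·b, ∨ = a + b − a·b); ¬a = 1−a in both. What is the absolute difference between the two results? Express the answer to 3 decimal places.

Under Zadeh (min–max):
  ¬F = 1 − 0.39 = 0.61
  ¬F ∧ F = min(a, b) on (0.61, 0.39) = 0.39
  (¬F ∧ F) ∧ D = min(a, b) on (0.39, 0.53) = 0.39
  D ∧ A = min(a, b) on (0.53, 0.79) = 0.53
  ((¬F ∧ F) ∧ D) ∧ (D ∧ A) = min(a, b) on (0.39, 0.53) = 0.39
  → value = 0.3900
Under algebraic product:
  ¬F = 1 − 0.3900 = 0.6100
  ¬F ∧ F = a·b on (0.6100, 0.3900) = 0.2379
  (¬F ∧ F) ∧ D = a·b on (0.2379, 0.5300) = 0.1261
  D ∧ A = a·b on (0.5300, 0.7900) = 0.4187
  ((¬F ∧ F) ∧ D) ∧ (D ∧ A) = a·b on (0.1261, 0.4187) = 0.0528
  → value = 0.0528
|0.3900 − 0.0528| = 0.337

0.337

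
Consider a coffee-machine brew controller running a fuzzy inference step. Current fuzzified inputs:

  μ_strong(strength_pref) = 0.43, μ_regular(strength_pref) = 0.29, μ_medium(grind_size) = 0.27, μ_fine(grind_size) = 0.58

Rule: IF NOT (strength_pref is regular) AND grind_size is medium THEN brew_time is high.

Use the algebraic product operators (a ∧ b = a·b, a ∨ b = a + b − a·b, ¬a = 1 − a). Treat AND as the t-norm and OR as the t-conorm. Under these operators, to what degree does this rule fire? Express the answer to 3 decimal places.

firing strength: ¬regular=1−0.29=0.71, medium=0.27; AND[a·b] → w = 0.1917

0.192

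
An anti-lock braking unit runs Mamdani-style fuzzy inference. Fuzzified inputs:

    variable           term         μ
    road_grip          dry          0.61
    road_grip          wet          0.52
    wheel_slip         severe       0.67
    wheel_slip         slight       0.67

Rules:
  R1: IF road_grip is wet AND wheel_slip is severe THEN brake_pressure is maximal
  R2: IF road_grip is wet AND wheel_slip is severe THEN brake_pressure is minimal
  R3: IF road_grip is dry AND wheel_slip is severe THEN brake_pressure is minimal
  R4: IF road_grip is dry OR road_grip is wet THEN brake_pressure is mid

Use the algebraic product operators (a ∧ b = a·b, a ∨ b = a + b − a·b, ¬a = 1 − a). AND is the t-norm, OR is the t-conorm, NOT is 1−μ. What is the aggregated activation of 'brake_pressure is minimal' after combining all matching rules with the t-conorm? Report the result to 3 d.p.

R1: wet=0.52, severe=0.67; AND[a·b] → w = 0.3484
R2: wet=0.52, severe=0.67; AND[a·b] → w = 0.3484
R3: dry=0.61, severe=0.67; AND[a·b] → w = 0.4087
R4: dry=0.61, wet=0.52; OR[a + b − a·b] → w = 0.8128
Rules with consequent 'minimal': {R2, R3} → strengths 0.3484, 0.4087
Aggregate via t-conorm [a + b − a·b]: 0.6147

0.615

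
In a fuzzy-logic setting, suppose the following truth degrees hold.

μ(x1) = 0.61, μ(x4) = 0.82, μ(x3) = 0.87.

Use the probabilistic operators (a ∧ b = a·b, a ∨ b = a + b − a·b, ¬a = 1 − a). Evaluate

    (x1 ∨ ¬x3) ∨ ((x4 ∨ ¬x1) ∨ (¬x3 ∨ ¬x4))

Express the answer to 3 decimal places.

0.973

¬x3 = 1 − 0.8700 = 0.1300
x1 ∨ ¬x3 = a + b − a·b on (0.6100, 0.1300) = 0.6607
¬x1 = 1 − 0.6100 = 0.3900
x4 ∨ ¬x1 = a + b − a·b on (0.8200, 0.3900) = 0.8902
¬x3 = 1 − 0.8700 = 0.1300
¬x4 = 1 − 0.8200 = 0.1800
¬x3 ∨ ¬x4 = a + b − a·b on (0.1300, 0.1800) = 0.2866
(x4 ∨ ¬x1) ∨ (¬x3 ∨ ¬x4) = a + b − a·b on (0.8902, 0.2866) = 0.9217
(x1 ∨ ¬x3) ∨ ((x4 ∨ ¬x1) ∨ (¬x3 ∨ ¬x4)) = a + b − a·b on (0.6607, 0.9217) = 0.9734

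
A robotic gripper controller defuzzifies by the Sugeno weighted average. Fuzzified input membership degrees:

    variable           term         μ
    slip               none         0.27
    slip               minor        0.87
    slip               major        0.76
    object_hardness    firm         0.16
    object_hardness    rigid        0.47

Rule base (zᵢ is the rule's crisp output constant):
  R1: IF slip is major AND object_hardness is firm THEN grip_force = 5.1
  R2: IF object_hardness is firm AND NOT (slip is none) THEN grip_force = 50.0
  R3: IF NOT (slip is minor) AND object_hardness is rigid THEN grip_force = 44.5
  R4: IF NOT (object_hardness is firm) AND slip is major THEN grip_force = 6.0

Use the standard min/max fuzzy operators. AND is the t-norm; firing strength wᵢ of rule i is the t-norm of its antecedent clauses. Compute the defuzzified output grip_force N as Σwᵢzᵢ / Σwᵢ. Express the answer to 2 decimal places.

15.84

R1 (z=5.1): major=0.76, firm=0.16; AND[min(a, b)] → w = 0.16
R2 (z=50.0): firm=0.16, ¬none=1−0.27=0.73; AND[min(a, b)] → w = 0.16
R3 (z=44.5): ¬minor=1−0.87=0.13, rigid=0.47; AND[min(a, b)] → w = 0.13
R4 (z=6.0): ¬firm=1−0.16=0.84, major=0.76; AND[min(a, b)] → w = 0.76
Weighted average = (0.16·5.1 + 0.16·50.0 + 0.13·44.5 + 0.76·6.0) / (0.16 + 0.16 + 0.13 + 0.76)
  = 19.1610 / 1.2100 = 15.84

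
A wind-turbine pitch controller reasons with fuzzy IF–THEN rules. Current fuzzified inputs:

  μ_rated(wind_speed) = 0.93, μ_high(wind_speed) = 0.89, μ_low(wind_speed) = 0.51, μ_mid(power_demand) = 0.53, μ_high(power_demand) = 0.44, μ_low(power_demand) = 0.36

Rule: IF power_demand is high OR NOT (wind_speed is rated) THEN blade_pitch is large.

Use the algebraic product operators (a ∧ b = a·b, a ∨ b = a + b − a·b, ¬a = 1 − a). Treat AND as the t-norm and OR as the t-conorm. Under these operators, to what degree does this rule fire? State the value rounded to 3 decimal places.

firing strength: high=0.44, ¬rated=1−0.93=0.07; OR[a + b − a·b] → w = 0.4792

0.479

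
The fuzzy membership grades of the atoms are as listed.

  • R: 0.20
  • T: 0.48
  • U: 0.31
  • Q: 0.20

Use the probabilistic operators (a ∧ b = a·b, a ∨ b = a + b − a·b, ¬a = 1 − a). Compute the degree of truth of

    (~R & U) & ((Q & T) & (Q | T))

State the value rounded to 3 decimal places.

~R = 1 − 0.2000 = 0.8000
~R & U = a·b on (0.8000, 0.3100) = 0.2480
Q & T = a·b on (0.2000, 0.4800) = 0.0960
Q | T = a + b − a·b on (0.2000, 0.4800) = 0.5840
(Q & T) & (Q | T) = a·b on (0.0960, 0.5840) = 0.0561
(~R & U) & ((Q & T) & (Q | T)) = a·b on (0.2480, 0.0561) = 0.0139

0.014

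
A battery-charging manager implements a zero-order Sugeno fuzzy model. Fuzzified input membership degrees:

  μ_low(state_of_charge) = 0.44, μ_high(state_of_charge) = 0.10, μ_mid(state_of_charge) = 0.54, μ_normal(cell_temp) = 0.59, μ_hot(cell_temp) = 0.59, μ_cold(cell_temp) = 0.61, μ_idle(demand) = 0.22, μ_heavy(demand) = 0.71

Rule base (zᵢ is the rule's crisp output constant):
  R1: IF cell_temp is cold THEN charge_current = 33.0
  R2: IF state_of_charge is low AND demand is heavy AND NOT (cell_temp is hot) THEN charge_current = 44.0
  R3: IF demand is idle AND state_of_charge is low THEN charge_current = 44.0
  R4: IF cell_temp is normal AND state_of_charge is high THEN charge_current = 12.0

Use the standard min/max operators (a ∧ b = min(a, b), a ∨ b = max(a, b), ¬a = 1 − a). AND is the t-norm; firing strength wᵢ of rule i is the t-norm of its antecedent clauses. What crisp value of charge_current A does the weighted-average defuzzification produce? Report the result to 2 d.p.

36.60

R1 (z=33.0): cold=0.61 → w = 0.61
R2 (z=44.0): low=0.44, heavy=0.71, ¬hot=1−0.59=0.41; AND[min(a, b)] → w = 0.41
R3 (z=44.0): idle=0.22, low=0.44; AND[min(a, b)] → w = 0.22
R4 (z=12.0): normal=0.59, high=0.10; AND[min(a, b)] → w = 0.10
Weighted average = (0.61·33.0 + 0.41·44.0 + 0.22·44.0 + 0.10·12.0) / (0.61 + 0.41 + 0.22 + 0.10)
  = 49.0500 / 1.3400 = 36.60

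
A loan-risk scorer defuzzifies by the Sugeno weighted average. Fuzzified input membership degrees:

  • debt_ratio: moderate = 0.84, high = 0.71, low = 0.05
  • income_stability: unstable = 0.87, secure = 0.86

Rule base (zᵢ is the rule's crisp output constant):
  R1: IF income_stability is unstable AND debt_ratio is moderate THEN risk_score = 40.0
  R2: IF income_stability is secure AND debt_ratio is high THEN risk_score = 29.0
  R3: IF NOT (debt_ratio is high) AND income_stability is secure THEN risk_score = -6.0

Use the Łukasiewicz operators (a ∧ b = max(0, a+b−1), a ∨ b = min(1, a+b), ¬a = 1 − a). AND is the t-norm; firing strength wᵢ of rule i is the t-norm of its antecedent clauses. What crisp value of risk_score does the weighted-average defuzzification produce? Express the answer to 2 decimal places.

30.79

R1 (z=40.0): unstable=0.87, moderate=0.84; AND[max(0, a+b−1)] → w = 0.71
R2 (z=29.0): secure=0.86, high=0.71; AND[max(0, a+b−1)] → w = 0.57
R3 (z=-6.0): ¬high=1−0.71=0.29, secure=0.86; AND[max(0, a+b−1)] → w = 0.15
Weighted average = (0.71·40.0 + 0.57·29.0 + 0.15·-6.0) / (0.71 + 0.57 + 0.15)
  = 44.0300 / 1.4300 = 30.79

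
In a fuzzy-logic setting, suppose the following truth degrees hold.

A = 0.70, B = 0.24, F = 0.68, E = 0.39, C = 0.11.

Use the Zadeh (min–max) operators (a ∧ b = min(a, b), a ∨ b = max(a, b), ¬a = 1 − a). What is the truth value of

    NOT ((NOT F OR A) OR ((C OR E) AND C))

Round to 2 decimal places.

0.30

NOT F = 1 − 0.68 = 0.32
NOT F OR A = max(a, b) on (0.32, 0.70) = 0.70
C OR E = max(a, b) on (0.11, 0.39) = 0.39
(C OR E) AND C = min(a, b) on (0.39, 0.11) = 0.11
(NOT F OR A) OR ((C OR E) AND C) = max(a, b) on (0.70, 0.11) = 0.70
NOT ((NOT F OR A) OR ((C OR E) AND C)) = 1 − 0.70 = 0.30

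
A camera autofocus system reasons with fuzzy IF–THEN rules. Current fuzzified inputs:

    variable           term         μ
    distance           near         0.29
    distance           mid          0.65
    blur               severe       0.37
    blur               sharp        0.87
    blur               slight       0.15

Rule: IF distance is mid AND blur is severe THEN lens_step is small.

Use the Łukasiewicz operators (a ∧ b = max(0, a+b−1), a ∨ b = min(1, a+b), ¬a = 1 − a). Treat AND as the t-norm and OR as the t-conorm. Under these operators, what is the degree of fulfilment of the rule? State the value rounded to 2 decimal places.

0.02

firing strength: mid=0.65, severe=0.37; AND[max(0, a+b−1)] → w = 0.02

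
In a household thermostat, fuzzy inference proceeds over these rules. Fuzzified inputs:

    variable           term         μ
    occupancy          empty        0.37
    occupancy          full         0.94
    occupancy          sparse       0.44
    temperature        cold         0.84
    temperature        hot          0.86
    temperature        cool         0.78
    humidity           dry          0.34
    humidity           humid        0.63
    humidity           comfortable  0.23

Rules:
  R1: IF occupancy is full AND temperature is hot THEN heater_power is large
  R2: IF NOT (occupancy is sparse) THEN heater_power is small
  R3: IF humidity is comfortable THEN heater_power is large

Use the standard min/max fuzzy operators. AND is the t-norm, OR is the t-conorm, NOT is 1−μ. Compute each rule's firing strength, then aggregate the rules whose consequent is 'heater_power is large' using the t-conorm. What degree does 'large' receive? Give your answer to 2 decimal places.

R1: full=0.94, hot=0.86; AND[min(a, b)] → w = 0.86
R2: ¬sparse=1−0.44=0.56 → w = 0.56
R3: comfortable=0.23 → w = 0.23
Rules with consequent 'large': {R1, R3} → strengths 0.86, 0.23
Aggregate via t-conorm [max(a, b)]: 0.86

0.86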